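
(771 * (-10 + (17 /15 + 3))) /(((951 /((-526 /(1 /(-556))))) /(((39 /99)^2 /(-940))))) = 25404482896 /110625075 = 229.64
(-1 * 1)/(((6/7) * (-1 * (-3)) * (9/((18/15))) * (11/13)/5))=-91/297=-0.31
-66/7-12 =-150/7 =-21.43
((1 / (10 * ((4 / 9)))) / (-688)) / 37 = -9 / 1018240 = -0.00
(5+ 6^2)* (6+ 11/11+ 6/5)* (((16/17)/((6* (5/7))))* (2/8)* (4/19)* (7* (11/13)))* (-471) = -1138010104/104975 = -10840.77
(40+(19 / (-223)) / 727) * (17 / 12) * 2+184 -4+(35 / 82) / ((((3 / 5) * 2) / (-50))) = 5494679371 / 19940883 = 275.55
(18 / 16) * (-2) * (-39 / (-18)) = -39 / 8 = -4.88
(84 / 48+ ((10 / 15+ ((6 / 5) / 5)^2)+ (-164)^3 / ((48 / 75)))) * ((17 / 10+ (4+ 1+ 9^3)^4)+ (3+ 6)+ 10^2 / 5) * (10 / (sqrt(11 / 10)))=-150036497521251804697481 * sqrt(110) / 82500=-19073891654393685207.41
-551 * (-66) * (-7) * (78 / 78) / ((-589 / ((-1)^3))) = -432.19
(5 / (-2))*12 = -30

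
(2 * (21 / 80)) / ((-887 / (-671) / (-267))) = -3762297 / 35480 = -106.04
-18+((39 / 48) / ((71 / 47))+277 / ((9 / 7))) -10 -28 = 1635659 / 10224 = 159.98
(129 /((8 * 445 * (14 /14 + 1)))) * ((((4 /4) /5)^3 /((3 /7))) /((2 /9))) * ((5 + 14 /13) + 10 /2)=24381 /1446250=0.02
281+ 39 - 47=273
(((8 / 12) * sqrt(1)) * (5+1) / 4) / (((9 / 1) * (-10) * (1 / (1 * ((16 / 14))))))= -4 / 315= -0.01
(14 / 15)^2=196 / 225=0.87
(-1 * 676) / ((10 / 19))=-6422 / 5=-1284.40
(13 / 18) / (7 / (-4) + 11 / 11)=-26 / 27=-0.96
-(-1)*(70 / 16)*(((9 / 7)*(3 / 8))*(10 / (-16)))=-675 / 512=-1.32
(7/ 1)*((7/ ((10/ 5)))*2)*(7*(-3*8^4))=-4214784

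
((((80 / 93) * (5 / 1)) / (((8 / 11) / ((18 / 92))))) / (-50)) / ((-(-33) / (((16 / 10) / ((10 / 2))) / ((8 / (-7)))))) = 7 / 35650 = 0.00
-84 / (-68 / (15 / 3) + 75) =-420 / 307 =-1.37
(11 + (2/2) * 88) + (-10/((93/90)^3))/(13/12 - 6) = 177249231/1757669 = 100.84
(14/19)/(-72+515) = 0.00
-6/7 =-0.86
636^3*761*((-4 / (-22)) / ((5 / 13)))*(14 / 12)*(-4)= -23753966116608 / 55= -431890293029.24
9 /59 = 0.15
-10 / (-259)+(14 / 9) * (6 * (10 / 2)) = 36290 / 777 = 46.71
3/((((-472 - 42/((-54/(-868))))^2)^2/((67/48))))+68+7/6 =37716385601617631081/545297141228187648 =69.17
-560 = -560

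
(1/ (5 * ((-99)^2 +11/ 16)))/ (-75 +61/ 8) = -128/ 422648765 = -0.00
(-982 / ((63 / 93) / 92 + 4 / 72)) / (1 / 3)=-75617928 / 1615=-46822.25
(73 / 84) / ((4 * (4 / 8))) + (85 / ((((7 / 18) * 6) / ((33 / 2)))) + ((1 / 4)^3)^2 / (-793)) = 41029134827 / 68210688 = 601.51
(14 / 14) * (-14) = -14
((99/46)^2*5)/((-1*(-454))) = 0.05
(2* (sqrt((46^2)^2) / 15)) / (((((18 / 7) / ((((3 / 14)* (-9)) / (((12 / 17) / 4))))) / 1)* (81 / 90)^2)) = -359720 / 243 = -1480.33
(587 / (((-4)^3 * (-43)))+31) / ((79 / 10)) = 429495 / 108704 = 3.95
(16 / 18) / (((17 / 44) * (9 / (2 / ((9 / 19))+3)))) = 1.85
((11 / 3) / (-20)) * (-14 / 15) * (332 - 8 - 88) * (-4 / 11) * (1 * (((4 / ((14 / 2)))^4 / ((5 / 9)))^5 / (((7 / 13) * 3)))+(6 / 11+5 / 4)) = -26.37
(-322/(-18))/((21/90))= 230/3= 76.67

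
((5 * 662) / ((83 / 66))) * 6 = 1310760 / 83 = 15792.29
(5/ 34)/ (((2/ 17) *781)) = 0.00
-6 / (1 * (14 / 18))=-54 / 7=-7.71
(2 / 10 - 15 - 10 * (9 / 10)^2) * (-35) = 1603 / 2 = 801.50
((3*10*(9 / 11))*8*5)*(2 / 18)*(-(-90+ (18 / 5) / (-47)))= 5080320 / 517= 9826.54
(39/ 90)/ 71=13/ 2130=0.01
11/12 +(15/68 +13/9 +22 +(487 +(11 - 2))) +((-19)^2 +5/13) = 881.97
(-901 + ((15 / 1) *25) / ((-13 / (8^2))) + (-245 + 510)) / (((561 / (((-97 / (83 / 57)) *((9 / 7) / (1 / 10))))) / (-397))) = -2124860384520 / 1412411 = -1504420.73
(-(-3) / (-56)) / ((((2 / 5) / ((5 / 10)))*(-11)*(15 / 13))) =13 / 2464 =0.01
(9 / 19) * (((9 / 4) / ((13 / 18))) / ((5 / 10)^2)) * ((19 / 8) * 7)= 5103 / 52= 98.13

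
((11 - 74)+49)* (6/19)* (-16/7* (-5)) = -960/19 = -50.53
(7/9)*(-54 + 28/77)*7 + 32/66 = -28862/99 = -291.54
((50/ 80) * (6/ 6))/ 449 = 5/ 3592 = 0.00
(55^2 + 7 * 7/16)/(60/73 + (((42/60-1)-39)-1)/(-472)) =1043349215/312619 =3337.45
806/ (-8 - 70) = -31/ 3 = -10.33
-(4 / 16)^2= -1 / 16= -0.06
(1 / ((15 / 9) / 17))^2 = 2601 / 25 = 104.04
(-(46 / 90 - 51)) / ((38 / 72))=9088 / 95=95.66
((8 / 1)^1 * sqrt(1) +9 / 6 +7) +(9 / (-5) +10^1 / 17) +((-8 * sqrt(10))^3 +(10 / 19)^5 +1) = -16174.53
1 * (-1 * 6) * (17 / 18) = -17 / 3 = -5.67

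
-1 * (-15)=15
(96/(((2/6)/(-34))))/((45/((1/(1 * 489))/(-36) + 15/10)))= -1436432/4401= -326.39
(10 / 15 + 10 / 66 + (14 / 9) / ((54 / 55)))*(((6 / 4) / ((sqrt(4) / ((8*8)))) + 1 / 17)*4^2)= 83948384 / 45441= 1847.41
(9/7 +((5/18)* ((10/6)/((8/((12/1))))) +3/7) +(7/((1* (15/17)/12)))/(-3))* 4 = -36949/315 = -117.30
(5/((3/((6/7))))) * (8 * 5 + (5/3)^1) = 1250/21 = 59.52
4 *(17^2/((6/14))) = 8092/3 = 2697.33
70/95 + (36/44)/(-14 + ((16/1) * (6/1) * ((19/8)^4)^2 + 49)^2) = 400183050400590389240810/543105568337009933993881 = 0.74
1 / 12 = 0.08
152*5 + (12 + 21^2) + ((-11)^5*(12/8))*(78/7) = -18834476/7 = -2690639.43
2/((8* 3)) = 0.08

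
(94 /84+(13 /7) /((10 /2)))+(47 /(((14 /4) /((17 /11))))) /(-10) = -193 /330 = -0.58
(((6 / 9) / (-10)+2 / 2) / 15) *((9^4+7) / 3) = 91952 / 675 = 136.23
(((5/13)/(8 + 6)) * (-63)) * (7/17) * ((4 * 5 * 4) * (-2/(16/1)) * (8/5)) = 2520/221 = 11.40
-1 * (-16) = 16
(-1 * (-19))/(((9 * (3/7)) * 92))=133/2484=0.05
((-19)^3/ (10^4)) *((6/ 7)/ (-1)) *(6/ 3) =20577/ 17500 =1.18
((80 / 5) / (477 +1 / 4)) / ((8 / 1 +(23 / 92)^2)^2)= 16384 / 31767669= 0.00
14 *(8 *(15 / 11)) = 1680 / 11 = 152.73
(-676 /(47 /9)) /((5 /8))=-48672 /235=-207.11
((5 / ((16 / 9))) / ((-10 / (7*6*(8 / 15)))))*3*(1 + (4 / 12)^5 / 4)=-6811 / 360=-18.92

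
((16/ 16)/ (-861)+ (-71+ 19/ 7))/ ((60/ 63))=-11759/ 164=-71.70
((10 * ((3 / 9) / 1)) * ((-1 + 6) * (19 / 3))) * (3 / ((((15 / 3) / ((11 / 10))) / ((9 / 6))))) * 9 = 940.50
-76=-76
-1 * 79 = -79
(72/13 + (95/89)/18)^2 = 13590663241/433722276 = 31.33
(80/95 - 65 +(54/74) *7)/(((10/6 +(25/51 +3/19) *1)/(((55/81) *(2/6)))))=-38813720/6722271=-5.77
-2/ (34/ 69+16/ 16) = -138/ 103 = -1.34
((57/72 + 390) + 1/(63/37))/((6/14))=197255/216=913.22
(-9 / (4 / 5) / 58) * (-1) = 45 / 232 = 0.19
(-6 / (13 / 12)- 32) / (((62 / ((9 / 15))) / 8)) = -5856 / 2015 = -2.91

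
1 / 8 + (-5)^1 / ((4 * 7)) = -0.05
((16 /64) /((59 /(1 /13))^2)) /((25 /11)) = 11 /58828900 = 0.00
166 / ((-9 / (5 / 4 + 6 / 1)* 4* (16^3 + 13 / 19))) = -45733 / 5604264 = -0.01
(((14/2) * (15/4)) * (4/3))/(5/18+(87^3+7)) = 0.00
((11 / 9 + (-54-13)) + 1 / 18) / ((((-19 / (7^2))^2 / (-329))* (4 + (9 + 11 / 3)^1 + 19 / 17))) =15886262119 / 1964562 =8086.41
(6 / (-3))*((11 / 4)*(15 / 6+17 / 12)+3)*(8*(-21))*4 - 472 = 18036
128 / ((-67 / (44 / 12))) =-1408 / 201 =-7.00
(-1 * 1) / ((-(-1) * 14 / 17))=-17 / 14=-1.21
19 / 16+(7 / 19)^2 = 7643 / 5776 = 1.32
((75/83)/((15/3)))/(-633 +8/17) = -255/892499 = -0.00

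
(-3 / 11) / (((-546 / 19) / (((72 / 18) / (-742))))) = -19 / 371371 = -0.00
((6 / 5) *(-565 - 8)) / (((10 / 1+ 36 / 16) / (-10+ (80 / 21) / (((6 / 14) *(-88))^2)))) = 9981278 / 17787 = 561.16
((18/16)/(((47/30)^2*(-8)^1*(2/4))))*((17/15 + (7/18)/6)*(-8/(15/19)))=12293/8836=1.39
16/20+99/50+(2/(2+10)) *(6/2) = 82/25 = 3.28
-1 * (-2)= 2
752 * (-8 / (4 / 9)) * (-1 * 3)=40608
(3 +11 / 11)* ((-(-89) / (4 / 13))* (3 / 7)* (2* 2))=13884 / 7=1983.43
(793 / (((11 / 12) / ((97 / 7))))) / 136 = 230763 / 2618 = 88.14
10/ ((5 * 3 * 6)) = 1/ 9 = 0.11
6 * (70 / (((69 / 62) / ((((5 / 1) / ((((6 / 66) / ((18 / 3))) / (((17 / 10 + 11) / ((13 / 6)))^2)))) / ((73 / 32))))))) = 532222935552 / 283751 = 1875668.93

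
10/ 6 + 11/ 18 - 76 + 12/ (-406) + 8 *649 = 18702079/ 3654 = 5118.25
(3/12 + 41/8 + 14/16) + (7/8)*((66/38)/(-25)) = 23519/3800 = 6.19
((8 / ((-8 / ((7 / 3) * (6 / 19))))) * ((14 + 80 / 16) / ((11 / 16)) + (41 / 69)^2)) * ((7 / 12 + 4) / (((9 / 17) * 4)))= -872171825 / 19539144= -44.64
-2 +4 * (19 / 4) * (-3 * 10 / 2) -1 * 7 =-294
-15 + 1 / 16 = -14.94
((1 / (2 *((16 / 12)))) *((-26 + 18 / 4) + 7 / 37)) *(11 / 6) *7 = -121429 / 1184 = -102.56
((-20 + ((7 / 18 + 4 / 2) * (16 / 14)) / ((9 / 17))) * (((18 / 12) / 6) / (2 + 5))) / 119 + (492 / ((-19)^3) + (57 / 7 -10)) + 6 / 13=-61983766513 / 42114554937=-1.47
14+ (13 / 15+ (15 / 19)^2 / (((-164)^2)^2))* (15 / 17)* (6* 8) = 14069215362157 / 277467124112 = 50.71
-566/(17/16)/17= -9056/289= -31.34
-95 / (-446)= 95 / 446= 0.21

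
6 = 6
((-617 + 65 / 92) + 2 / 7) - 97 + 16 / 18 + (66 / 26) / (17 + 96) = -6063019561 / 8514324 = -712.10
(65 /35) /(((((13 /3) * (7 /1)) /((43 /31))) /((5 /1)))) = 645 /1519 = 0.42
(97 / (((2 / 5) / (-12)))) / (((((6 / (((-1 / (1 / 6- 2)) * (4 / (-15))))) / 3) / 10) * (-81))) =-7760 / 297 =-26.13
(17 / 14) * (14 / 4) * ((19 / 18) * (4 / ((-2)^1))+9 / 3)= 34 / 9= 3.78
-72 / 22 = -3.27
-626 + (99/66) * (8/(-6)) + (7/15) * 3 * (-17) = -3259/5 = -651.80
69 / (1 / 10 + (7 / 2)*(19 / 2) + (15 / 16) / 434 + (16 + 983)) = 2395680 / 35843267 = 0.07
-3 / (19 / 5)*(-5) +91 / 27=3754 / 513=7.32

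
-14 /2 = -7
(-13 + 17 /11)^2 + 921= 127317 /121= 1052.21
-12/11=-1.09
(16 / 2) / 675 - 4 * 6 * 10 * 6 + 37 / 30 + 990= -605819 / 1350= -448.75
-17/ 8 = -2.12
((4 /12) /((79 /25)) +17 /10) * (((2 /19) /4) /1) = 4279 /90060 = 0.05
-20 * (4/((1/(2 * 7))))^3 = -3512320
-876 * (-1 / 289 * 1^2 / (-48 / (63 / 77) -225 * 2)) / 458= -657 / 50496103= -0.00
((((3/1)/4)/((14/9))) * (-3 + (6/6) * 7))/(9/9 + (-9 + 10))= 0.96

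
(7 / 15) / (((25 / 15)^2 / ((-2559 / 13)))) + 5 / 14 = -744221 / 22750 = -32.71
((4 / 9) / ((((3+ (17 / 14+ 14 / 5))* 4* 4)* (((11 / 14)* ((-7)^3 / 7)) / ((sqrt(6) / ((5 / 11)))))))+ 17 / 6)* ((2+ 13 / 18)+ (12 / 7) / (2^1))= 7667 / 756 - 451* sqrt(6) / 556794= 10.14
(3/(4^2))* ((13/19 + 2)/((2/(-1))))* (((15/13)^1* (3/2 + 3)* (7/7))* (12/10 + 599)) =-12397131/15808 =-784.23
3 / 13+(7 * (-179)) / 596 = -14501 / 7748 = -1.87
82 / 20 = 41 / 10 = 4.10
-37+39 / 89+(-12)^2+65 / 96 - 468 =-3074855 / 8544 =-359.88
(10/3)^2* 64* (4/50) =512/9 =56.89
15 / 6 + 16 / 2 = 10.50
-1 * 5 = -5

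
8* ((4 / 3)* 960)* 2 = 20480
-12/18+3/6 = -1/6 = -0.17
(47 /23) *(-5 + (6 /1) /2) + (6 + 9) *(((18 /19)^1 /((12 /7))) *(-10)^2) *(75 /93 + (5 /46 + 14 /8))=59747143 /27094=2205.18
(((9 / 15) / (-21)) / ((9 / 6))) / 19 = -2 / 1995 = -0.00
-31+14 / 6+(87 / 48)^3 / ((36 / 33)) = -1140745 / 49152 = -23.21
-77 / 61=-1.26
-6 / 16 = -3 / 8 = -0.38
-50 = -50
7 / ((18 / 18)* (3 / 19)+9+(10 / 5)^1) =133 / 212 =0.63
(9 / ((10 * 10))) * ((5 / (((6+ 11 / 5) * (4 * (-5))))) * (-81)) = 729 / 3280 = 0.22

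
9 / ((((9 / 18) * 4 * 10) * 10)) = 9 / 200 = 0.04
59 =59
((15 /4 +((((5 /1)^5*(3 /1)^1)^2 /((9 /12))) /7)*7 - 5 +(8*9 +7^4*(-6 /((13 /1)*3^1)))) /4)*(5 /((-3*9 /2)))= -30468672355 /2808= -10850666.79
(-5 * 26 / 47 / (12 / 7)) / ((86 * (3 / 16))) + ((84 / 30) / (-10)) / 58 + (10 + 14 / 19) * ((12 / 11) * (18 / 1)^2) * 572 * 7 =7614381451478263 / 501106950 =15195122.42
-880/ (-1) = 880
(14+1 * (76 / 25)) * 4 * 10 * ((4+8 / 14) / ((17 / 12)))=1308672 / 595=2199.45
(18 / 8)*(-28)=-63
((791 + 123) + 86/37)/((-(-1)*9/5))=169520/333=509.07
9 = 9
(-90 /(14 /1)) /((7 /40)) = -1800 /49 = -36.73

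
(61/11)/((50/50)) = 61/11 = 5.55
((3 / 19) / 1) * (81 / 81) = 3 / 19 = 0.16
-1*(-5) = 5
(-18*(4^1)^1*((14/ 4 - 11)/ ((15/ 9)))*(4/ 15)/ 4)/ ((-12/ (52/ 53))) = -468/ 265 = -1.77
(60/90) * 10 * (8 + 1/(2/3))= 190/3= 63.33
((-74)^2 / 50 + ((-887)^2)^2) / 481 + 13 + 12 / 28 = 108325956537691 / 84175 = 1286913650.58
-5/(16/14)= -35/8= -4.38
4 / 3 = 1.33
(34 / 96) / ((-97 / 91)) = -1547 / 4656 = -0.33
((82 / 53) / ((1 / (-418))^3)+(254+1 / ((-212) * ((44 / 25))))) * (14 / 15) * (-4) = 7378234078159 / 17490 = 421854435.57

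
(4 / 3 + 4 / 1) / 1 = 5.33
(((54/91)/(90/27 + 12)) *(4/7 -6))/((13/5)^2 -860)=76950/312520481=0.00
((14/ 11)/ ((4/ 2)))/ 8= 7/ 88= 0.08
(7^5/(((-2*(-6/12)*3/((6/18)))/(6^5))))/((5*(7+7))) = 1037232/5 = 207446.40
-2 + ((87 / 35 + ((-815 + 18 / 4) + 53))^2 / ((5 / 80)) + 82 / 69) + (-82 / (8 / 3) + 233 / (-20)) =770927331016 / 84525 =9120701.93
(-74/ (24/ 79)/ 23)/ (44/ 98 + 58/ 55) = -7877485/ 1118352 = -7.04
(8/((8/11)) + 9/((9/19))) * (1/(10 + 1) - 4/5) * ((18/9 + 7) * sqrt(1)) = -2106/11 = -191.45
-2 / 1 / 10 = -1 / 5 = -0.20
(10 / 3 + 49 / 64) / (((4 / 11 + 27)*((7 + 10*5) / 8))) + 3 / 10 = 660937 / 2058840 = 0.32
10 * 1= 10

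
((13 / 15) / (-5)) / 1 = -13 / 75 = -0.17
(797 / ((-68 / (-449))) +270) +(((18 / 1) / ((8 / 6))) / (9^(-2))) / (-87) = 10885391 / 1972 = 5519.98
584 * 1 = 584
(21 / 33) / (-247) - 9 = -24460 / 2717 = -9.00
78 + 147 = 225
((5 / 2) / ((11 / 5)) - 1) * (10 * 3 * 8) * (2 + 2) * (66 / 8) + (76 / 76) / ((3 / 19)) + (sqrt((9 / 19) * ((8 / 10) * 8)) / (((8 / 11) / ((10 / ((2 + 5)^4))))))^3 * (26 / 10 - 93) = 3259 / 3 - 32487048 * sqrt(190) / 4996704679561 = 1086.33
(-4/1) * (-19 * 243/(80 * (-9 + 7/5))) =-243/8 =-30.38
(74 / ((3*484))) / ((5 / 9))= 111 / 1210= 0.09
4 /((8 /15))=15 /2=7.50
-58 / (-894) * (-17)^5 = -92116.00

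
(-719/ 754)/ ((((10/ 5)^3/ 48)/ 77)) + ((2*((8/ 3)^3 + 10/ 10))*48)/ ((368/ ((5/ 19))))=-651196007/ 1482741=-439.18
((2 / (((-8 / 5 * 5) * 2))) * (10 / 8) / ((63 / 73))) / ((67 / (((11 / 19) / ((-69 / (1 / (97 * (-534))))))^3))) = -485815 / 42297274080097033420788390144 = -0.00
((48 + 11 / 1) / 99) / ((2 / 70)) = 2065 / 99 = 20.86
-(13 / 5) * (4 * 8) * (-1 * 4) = 1664 / 5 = 332.80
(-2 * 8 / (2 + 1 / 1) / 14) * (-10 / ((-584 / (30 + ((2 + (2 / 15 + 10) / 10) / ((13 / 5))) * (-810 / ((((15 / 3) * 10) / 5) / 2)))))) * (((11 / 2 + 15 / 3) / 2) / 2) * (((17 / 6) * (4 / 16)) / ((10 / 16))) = 3.06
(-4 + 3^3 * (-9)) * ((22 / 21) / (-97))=5434 / 2037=2.67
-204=-204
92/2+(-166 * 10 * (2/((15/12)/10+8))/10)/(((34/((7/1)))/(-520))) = 75150/17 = 4420.59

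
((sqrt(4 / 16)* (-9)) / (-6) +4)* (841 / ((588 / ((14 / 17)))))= 15979 / 2856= 5.59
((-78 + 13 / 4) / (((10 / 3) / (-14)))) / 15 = 2093 / 100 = 20.93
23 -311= -288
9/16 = 0.56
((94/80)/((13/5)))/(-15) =-47/1560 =-0.03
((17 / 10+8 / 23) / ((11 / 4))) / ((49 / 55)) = 942 / 1127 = 0.84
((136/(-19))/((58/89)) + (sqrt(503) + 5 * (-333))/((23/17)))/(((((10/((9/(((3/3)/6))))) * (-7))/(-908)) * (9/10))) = -12246521064/12673 + 92616 * sqrt(503)/161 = -953445.82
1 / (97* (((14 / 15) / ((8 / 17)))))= 60 / 11543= 0.01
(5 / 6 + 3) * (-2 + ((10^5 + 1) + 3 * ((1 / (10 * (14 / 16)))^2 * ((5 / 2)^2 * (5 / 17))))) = 638627407 / 1666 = 383329.78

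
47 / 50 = 0.94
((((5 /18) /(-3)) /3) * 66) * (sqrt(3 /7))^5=-55 * sqrt(21) /1029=-0.24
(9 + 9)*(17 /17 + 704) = 12690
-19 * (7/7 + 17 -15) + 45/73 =-4116/73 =-56.38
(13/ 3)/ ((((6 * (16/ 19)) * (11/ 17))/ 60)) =20995/ 264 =79.53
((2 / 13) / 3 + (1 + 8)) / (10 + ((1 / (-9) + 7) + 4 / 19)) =20121 / 38012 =0.53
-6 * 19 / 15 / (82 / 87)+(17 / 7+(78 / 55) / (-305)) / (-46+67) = -803565016 / 101102925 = -7.95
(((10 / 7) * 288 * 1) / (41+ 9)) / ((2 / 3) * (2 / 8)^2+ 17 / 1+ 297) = 6912 / 263795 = 0.03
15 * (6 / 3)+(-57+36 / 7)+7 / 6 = -20.69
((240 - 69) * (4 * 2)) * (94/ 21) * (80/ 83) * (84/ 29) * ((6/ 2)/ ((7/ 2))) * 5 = 1234483200/ 16849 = 73267.45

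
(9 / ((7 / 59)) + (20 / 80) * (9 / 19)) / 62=40419 / 32984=1.23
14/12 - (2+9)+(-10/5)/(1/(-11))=73/6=12.17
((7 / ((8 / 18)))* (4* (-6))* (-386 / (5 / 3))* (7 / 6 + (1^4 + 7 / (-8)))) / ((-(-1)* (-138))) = -376929 / 460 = -819.41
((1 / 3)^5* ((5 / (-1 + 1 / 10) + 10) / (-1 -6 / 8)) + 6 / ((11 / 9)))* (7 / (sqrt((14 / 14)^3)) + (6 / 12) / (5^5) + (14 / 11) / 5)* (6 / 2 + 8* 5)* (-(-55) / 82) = 8845979708749 / 8630448750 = 1024.97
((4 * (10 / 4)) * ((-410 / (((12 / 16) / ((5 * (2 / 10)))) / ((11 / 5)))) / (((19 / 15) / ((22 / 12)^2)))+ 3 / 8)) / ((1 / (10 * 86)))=-4692554525 / 171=-27441839.33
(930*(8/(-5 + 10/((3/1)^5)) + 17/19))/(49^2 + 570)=-3059886/13604209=-0.22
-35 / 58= -0.60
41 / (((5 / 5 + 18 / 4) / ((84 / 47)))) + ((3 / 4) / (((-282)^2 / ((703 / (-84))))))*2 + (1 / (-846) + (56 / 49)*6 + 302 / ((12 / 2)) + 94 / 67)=11239701037 / 156291168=71.92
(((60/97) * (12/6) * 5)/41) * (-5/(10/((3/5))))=-180/3977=-0.05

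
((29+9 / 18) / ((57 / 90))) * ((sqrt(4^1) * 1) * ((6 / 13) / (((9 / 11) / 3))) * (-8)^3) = -19937280 / 247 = -80717.73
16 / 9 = 1.78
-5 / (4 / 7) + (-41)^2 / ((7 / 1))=6479 / 28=231.39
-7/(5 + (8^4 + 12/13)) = -91/53325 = -0.00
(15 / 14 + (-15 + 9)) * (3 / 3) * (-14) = 69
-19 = -19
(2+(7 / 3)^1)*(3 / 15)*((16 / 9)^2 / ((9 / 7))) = 23296 / 10935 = 2.13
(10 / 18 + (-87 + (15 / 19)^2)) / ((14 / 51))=-312.63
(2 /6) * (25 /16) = 25 /48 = 0.52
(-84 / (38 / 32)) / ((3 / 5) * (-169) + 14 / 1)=6720 / 8303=0.81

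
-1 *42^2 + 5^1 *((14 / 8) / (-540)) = -762055 / 432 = -1764.02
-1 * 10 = -10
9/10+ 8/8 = 19/10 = 1.90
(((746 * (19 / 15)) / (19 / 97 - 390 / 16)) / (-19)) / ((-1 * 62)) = -289448 / 8724795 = -0.03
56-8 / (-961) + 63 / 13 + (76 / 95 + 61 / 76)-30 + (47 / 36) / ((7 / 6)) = 33.58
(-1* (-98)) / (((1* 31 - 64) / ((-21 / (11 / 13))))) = 8918 / 121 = 73.70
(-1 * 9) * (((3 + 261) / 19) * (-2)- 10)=6462 / 19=340.11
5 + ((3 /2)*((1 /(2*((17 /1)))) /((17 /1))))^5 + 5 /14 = 77414165777243301 /14450644278418432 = 5.36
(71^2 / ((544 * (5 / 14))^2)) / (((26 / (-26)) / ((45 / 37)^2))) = -20007729 / 101284096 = -0.20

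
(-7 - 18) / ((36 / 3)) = -25 / 12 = -2.08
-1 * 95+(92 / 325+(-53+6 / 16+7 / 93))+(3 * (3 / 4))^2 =-68769929 / 483600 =-142.20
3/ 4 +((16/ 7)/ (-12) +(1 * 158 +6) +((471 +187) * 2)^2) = 145489727/ 84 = 1732020.56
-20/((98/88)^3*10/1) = -1.45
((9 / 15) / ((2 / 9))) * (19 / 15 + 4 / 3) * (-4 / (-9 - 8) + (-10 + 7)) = -16497 / 850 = -19.41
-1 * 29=-29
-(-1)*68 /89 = 68 /89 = 0.76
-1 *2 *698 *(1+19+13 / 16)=-116217 / 4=-29054.25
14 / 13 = 1.08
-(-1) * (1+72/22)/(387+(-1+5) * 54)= 0.01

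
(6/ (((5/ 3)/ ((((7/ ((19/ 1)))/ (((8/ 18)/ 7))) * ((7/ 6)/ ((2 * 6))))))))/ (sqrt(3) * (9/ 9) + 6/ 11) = -33957/ 82840 + 124509 * sqrt(3)/ 165680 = 0.89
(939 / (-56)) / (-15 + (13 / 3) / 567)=228177 / 204016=1.12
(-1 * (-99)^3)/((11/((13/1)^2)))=14907321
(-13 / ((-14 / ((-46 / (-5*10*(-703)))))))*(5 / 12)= -299 / 590520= -0.00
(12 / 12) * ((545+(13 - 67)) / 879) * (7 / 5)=3437 / 4395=0.78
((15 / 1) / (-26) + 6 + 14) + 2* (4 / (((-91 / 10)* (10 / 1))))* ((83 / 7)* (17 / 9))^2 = -17824321 / 722358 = -24.68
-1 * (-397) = 397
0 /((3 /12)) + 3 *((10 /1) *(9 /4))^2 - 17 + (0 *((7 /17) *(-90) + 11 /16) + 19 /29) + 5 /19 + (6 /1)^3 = 3787945 /2204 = 1718.67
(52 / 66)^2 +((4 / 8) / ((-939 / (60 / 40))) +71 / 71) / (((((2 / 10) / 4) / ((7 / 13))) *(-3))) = -13143311 / 4431141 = -2.97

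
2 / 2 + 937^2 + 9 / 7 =6145799 / 7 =877971.29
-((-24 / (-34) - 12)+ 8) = 56 / 17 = 3.29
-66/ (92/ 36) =-594/ 23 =-25.83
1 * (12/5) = 2.40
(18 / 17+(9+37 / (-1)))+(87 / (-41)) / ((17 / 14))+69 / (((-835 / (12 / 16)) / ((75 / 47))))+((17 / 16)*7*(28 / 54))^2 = -3551741793647 / 255243451968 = -13.92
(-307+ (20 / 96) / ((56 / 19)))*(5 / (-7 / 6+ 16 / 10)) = -10312825 / 2912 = -3541.49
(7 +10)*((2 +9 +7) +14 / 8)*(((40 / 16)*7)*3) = 17626.88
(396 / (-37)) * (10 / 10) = -396 / 37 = -10.70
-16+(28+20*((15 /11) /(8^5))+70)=7389259 /90112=82.00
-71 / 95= -0.75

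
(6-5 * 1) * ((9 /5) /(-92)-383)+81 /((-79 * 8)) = -27847177 /72680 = -383.15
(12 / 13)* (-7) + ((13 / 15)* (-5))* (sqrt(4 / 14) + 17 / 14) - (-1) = -5855 / 546 - 13* sqrt(14) / 21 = -13.04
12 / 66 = 2 / 11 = 0.18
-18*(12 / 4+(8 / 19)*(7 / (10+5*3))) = -56.12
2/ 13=0.15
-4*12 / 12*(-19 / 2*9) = 342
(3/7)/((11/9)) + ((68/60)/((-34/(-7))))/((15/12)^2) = 0.50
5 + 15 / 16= 95 / 16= 5.94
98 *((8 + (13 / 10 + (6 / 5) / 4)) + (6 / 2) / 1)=6174 / 5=1234.80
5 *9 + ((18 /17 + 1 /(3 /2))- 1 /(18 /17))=14009 /306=45.78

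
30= 30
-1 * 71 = -71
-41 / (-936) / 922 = 41 / 862992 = 0.00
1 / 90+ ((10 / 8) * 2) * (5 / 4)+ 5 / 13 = 16477 / 4680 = 3.52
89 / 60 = 1.48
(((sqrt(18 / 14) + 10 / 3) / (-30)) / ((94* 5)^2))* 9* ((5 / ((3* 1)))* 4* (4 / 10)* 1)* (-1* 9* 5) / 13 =27* sqrt(7) / 5025475 + 6 / 143585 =0.00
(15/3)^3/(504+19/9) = 225/911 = 0.25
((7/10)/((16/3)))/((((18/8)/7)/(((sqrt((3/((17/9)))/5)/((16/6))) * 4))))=147 * sqrt(255)/6800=0.35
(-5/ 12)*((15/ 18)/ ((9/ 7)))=-0.27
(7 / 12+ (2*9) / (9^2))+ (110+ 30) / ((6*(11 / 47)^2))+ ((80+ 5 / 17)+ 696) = 89090305 / 74052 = 1203.08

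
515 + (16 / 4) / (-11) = 514.64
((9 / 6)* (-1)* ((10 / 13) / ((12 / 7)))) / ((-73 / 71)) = 2485 / 3796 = 0.65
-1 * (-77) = 77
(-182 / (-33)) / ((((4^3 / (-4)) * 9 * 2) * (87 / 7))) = -637 / 413424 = -0.00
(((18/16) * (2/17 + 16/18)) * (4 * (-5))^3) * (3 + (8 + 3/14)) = -1727000/17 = -101588.24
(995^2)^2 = 980149500625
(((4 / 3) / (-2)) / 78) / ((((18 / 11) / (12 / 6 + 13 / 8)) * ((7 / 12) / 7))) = -319 / 1404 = -0.23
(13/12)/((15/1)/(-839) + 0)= -60.59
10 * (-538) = -5380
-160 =-160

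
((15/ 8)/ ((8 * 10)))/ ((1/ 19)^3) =160.76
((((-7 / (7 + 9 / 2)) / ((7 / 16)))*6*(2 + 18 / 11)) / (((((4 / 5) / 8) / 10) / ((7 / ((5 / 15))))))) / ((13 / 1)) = -16128000 / 3289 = -4903.62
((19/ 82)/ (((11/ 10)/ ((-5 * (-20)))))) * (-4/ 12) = -9500/ 1353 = -7.02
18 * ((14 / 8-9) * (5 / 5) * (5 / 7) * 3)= -3915 / 14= -279.64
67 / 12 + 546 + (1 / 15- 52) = 9993 / 20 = 499.65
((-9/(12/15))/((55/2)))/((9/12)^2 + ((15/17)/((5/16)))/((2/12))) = -136/5819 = -0.02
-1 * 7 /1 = -7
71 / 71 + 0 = 1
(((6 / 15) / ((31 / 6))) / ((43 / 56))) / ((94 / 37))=12432 / 313255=0.04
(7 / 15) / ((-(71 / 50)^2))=-0.23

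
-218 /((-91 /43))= 9374 /91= 103.01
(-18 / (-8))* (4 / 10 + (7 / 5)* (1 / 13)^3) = 39609 / 43940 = 0.90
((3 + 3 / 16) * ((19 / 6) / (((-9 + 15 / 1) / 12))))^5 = 3515706497843 / 1048576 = 3352838.99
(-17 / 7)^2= 289 / 49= 5.90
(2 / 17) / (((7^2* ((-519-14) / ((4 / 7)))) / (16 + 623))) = -5112 / 3107923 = -0.00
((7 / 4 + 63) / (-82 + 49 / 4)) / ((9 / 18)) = -518 / 279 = -1.86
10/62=5/31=0.16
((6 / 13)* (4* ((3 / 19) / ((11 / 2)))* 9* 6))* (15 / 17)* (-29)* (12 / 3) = -13530240 / 46189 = -292.93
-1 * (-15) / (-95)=-3 / 19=-0.16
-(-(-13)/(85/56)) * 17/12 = -182/15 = -12.13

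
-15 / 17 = -0.88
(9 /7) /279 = 1 /217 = 0.00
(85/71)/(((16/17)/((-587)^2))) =497902205/1136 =438294.19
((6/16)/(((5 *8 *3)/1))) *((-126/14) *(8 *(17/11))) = -0.35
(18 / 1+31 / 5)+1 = 126 / 5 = 25.20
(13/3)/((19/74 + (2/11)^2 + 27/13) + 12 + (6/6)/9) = 4539678/15167255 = 0.30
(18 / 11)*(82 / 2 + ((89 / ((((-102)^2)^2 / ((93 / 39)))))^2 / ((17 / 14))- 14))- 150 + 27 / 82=-44485436936316969139057 / 421707224480666275008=-105.49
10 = 10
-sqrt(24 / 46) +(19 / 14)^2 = 361 / 196 - 2*sqrt(69) / 23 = 1.12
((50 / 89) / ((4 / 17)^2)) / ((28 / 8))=7225 / 2492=2.90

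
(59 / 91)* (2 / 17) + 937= 1449657 / 1547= 937.08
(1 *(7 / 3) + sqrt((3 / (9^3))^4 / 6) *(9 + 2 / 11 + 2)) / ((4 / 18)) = 41 *sqrt(6) / 288684 + 21 / 2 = 10.50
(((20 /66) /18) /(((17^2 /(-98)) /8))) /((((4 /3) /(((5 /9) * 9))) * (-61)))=4900 /1745271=0.00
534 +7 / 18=9619 / 18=534.39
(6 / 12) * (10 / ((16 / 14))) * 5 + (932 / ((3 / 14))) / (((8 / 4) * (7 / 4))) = 30349 / 24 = 1264.54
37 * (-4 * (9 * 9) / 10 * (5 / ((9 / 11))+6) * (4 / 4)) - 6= -72624 / 5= -14524.80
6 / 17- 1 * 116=-1966 / 17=-115.65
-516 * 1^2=-516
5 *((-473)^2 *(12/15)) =894916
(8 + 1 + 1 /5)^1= 9.20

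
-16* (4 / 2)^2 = -64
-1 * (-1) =1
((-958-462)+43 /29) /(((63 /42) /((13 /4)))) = -3073.45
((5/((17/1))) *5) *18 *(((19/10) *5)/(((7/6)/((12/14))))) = 153900/833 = 184.75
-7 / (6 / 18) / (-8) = 21 / 8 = 2.62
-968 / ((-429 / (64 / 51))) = 5632 / 1989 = 2.83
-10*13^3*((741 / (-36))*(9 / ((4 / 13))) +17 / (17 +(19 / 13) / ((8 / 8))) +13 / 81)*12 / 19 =4277952263 / 513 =8339088.23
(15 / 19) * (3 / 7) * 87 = 3915 / 133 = 29.44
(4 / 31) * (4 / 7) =16 / 217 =0.07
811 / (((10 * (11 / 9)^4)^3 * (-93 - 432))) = -76350118028697 / 549224965926175000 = -0.00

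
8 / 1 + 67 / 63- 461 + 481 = 1831 / 63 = 29.06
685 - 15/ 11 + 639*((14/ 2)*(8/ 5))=431224/ 55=7840.44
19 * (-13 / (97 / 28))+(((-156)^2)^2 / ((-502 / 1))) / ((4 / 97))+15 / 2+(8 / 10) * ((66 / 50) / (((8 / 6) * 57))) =-3308616664720223 / 115648250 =-28609310.26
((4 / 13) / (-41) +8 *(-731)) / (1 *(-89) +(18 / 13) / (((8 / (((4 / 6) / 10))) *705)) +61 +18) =14649843600 / 25050959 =584.80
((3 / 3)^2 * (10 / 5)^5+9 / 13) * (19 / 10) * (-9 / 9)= -1615 / 26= -62.12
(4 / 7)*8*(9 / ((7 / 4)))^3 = 1492992 / 2401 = 621.82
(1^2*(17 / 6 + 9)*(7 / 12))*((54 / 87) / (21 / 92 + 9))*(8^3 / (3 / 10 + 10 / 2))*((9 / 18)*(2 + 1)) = 29263360 / 434971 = 67.28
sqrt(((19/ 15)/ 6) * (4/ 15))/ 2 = sqrt(114)/ 90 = 0.12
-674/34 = -337/17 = -19.82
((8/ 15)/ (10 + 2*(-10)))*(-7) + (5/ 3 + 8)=251/ 25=10.04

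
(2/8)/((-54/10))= -5/108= -0.05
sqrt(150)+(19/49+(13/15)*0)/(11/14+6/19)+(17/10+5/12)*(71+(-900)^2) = 5*sqrt(6)+211004907187/123060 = 1714662.88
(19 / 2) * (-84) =-798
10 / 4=2.50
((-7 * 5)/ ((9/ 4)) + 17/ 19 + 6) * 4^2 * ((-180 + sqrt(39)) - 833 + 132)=20876176/ 171 - 23696 * sqrt(39)/ 171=121217.51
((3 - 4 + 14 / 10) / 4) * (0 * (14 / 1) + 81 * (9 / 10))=729 / 100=7.29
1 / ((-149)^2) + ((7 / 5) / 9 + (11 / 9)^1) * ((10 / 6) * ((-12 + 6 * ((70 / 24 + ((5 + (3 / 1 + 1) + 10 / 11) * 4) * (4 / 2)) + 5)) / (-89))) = -7739131162 / 586839033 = -13.19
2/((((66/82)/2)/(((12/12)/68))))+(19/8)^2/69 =127859/825792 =0.15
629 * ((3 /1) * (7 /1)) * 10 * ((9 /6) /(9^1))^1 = 22015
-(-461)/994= 461/994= 0.46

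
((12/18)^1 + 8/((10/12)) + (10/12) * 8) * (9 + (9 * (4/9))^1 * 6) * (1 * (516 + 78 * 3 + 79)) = 2316226/5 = 463245.20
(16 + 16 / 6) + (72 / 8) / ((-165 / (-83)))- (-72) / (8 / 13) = 23132 / 165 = 140.19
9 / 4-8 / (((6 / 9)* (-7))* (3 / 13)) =271 / 28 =9.68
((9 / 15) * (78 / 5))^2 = 54756 / 625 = 87.61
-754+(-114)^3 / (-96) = 58715 / 4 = 14678.75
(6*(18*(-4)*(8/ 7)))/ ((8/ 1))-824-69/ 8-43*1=-52491/ 56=-937.34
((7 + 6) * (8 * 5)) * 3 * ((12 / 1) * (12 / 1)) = 224640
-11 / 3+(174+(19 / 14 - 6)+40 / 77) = 76789 / 462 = 166.21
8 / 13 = 0.62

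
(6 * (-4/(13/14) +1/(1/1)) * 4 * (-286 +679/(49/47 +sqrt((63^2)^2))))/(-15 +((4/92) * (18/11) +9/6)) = -82887721103/49055370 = -1689.68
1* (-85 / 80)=-17 / 16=-1.06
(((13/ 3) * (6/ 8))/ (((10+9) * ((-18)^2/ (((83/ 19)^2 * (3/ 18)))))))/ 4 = 89557/ 213342336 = 0.00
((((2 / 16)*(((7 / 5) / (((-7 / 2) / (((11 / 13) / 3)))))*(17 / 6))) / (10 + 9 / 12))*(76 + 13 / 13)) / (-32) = 14399 / 1609920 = 0.01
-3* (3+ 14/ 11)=-12.82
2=2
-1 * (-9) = 9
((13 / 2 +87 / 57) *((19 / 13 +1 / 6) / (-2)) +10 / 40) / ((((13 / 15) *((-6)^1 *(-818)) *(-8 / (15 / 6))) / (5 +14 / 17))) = 30733725 / 11430954496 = 0.00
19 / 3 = 6.33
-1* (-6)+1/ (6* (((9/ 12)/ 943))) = 1940/ 9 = 215.56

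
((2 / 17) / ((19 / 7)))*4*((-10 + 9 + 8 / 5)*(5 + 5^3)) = 4368 / 323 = 13.52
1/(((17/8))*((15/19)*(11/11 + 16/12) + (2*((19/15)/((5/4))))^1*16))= 11400/830161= 0.01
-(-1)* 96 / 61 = 96 / 61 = 1.57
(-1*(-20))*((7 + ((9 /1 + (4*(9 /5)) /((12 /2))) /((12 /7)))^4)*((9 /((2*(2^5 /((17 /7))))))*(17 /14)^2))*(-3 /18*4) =-424596734517 /50176000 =-8462.15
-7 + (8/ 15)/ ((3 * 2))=-311/ 45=-6.91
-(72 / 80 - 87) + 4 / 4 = 871 / 10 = 87.10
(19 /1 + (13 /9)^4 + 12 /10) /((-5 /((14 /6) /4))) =-2819131 /984150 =-2.86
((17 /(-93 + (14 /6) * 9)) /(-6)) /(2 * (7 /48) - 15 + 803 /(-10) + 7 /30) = -5 /12042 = -0.00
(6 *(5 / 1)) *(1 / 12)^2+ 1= 29 / 24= 1.21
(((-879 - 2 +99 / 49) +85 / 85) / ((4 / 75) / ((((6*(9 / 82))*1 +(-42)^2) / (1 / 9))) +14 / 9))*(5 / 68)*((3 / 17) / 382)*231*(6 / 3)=-1040001608460375 / 117415117234408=-8.86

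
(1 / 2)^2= 1 / 4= 0.25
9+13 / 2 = 15.50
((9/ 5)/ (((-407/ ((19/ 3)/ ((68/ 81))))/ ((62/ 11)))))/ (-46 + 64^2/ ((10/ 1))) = -15903/ 30748036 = -0.00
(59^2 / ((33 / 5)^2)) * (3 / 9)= 87025 / 3267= 26.64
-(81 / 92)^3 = -531441 / 778688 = -0.68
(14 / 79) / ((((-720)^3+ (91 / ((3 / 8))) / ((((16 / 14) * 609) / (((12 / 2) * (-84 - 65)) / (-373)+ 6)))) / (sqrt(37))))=-2611 * sqrt(37) / 5499249364866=-0.00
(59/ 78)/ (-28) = -0.03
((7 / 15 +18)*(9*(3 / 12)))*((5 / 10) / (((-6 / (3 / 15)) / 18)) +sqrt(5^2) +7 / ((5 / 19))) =260103 / 200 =1300.52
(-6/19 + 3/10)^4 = 81/1303210000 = 0.00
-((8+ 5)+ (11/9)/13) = -1532/117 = -13.09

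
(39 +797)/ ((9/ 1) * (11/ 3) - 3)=418/ 15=27.87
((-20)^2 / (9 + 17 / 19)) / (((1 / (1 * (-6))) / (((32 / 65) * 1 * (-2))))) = 145920 / 611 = 238.82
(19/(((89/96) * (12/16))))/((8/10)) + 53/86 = 266157/7654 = 34.77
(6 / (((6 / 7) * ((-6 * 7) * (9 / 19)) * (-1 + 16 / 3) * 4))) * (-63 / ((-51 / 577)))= -76741 / 5304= -14.47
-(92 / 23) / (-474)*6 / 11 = 4 / 869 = 0.00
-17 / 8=-2.12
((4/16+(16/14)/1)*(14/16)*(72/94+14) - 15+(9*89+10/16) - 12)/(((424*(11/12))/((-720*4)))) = -160933770/27401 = -5873.28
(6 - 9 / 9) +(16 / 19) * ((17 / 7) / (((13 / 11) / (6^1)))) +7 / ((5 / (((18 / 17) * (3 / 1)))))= 2914307 / 146965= 19.83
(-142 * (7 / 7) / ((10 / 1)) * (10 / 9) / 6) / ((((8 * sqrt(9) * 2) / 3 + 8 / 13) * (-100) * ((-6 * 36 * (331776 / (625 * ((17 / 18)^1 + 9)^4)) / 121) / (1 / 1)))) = -2866415898278075 / 175495605123022848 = -0.02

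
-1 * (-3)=3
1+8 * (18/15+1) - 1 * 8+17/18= 1039/90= 11.54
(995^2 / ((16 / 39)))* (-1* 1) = -38610975 / 16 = -2413185.94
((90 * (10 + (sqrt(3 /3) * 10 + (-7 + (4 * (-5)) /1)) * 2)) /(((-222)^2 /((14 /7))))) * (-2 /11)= 240 /15059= 0.02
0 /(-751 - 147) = 0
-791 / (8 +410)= -791 / 418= -1.89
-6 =-6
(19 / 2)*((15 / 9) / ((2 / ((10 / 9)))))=475 / 54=8.80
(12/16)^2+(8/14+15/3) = 6.13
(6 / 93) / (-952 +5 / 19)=-38 / 560573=-0.00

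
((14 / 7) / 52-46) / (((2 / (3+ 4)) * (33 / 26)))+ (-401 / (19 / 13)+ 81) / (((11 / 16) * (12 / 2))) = -72573 / 418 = -173.62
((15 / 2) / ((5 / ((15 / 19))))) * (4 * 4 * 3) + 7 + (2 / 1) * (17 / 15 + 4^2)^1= 27961 / 285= 98.11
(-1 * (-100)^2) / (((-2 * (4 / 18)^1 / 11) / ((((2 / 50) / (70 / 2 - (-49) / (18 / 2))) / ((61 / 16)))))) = 356400 / 5551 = 64.20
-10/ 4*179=-895/ 2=-447.50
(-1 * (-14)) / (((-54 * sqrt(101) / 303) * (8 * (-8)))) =7 * sqrt(101) / 576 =0.12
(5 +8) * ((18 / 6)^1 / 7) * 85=3315 / 7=473.57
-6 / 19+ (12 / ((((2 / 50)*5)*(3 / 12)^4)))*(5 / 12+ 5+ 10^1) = 4499194 / 19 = 236799.68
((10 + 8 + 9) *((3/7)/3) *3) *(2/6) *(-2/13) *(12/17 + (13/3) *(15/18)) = -3963/1547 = -2.56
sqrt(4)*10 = 20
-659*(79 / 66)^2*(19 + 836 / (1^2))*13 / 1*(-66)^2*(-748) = 34194059422380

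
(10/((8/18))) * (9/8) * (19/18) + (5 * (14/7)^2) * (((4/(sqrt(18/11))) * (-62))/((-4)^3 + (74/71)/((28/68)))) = 855/32 + 123256 * sqrt(22)/9165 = 89.80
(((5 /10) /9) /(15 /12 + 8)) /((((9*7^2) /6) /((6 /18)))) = 4 /146853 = 0.00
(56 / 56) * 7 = 7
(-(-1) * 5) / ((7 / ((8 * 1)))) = 40 / 7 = 5.71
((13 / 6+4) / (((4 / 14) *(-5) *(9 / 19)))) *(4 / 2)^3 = -9842 / 135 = -72.90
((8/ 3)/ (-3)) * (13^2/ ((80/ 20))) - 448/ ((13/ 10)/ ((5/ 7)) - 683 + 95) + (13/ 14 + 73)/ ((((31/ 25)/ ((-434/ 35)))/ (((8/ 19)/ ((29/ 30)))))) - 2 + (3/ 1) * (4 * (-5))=-61160940464/ 145343331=-420.80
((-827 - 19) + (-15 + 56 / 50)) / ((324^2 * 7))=-3071 / 2624400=-0.00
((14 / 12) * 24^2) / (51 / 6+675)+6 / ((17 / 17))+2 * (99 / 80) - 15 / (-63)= 11134033 / 1148280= 9.70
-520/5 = -104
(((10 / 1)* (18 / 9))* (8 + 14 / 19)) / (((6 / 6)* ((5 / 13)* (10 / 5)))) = 4316 / 19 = 227.16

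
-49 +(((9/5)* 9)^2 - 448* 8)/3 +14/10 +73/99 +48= -2737472/2475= -1106.05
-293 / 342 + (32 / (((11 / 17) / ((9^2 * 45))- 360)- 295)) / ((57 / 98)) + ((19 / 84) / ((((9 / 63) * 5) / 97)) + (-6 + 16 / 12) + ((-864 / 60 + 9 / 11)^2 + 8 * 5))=19698296931811 / 78927344100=249.58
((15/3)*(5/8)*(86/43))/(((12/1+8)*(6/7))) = 35/96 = 0.36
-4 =-4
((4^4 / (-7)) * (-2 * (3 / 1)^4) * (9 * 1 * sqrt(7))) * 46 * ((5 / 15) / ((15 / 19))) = 36246528 * sqrt(7) / 35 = 2739979.97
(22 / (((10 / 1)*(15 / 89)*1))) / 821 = 979 / 61575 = 0.02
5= 5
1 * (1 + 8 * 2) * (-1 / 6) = -17 / 6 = -2.83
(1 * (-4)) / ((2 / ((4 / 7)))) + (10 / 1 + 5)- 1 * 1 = 90 / 7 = 12.86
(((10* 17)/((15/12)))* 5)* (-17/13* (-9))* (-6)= -48018.46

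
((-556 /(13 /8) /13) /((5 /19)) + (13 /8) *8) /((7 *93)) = -24509 /183365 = -0.13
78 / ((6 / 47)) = 611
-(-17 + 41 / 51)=826 / 51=16.20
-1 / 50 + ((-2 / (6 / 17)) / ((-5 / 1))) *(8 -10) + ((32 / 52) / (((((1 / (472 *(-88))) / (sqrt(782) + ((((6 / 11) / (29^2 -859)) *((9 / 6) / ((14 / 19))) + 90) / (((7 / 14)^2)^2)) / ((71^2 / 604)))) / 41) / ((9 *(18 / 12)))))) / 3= -55950243457287133 / 68809650 -61307136 *sqrt(782) / 13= -944993839.13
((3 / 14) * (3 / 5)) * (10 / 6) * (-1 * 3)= -9 / 14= -0.64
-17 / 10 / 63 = -17 / 630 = -0.03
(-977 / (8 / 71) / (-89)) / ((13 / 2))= 14.99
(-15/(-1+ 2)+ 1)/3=-14/3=-4.67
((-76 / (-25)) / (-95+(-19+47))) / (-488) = 19 / 204350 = 0.00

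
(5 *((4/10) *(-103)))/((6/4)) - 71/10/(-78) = -35683/260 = -137.24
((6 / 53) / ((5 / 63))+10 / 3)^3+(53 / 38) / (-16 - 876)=1836519469355009 / 17031379923000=107.83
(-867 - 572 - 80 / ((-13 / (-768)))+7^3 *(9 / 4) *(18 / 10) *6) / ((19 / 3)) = 846201 / 2470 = 342.59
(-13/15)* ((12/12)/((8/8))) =-13/15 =-0.87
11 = 11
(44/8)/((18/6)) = 11/6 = 1.83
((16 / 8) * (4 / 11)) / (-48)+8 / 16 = 0.48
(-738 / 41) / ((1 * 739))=-18 / 739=-0.02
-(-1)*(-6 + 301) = 295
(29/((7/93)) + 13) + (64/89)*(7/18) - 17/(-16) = 35851415/89712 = 399.63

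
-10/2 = -5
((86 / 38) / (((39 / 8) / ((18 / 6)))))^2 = 118336 / 61009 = 1.94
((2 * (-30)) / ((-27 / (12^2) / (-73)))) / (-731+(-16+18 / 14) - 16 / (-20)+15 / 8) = 6540800 / 208051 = 31.44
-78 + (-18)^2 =246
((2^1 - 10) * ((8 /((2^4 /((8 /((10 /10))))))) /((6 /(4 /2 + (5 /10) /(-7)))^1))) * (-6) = 432 /7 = 61.71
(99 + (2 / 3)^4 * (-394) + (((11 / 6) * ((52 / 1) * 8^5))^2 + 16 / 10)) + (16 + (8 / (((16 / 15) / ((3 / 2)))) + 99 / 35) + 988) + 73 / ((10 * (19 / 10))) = 420519440542526285 / 43092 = 9758642916145.14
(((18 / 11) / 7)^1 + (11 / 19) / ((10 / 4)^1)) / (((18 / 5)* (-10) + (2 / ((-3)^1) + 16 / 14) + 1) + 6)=-10212 / 625955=-0.02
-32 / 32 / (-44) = 1 / 44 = 0.02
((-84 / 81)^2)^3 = 481890304 / 387420489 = 1.24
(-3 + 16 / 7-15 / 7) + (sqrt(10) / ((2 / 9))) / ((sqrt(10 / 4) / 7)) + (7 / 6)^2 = 15499 / 252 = 61.50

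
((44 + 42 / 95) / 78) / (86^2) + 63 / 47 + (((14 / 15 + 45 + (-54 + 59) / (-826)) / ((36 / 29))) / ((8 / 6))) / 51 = 245390663060911 / 130210029671904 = 1.88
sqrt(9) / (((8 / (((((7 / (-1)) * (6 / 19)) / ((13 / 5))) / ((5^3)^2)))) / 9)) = -567 / 3087500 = -0.00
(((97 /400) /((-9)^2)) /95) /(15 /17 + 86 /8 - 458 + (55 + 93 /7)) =-11543 /138484606500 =-0.00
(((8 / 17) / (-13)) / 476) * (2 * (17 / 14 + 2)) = -90 / 184093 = -0.00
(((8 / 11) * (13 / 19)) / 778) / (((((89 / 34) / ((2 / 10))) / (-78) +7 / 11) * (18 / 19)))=22984 / 15951723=0.00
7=7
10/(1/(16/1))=160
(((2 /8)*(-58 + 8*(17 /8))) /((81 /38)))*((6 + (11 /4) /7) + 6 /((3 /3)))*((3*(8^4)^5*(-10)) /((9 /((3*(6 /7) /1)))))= 779124176686976566558720 /1323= 588907163028704887799.49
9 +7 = 16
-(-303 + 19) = 284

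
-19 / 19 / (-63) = 1 / 63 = 0.02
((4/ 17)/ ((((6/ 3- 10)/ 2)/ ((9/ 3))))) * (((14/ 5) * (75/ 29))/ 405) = -14/ 4437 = -0.00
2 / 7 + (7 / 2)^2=351 / 28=12.54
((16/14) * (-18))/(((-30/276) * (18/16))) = 5888/35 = 168.23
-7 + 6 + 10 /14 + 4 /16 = -1 /28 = -0.04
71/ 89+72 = 6479/ 89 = 72.80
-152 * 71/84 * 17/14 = -22933/147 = -156.01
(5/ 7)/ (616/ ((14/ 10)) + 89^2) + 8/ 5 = 468241/ 292635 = 1.60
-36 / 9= -4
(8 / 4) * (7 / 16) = 7 / 8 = 0.88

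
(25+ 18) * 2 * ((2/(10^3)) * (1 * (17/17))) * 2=43/125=0.34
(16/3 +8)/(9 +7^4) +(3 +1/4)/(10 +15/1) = 9799/72300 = 0.14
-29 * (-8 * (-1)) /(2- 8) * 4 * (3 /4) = 116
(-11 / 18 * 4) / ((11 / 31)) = -62 / 9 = -6.89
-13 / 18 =-0.72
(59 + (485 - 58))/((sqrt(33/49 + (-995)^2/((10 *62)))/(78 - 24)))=367416 *sqrt(300896447)/9706337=656.62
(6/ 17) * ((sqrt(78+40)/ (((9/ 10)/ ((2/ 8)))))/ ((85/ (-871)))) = -871 * sqrt(118)/ 867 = -10.91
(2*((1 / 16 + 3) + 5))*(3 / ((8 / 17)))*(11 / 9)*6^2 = 72369 / 16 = 4523.06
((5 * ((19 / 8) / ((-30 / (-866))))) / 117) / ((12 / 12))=8227 / 2808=2.93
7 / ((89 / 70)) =490 / 89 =5.51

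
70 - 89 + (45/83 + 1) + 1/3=-4264/249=-17.12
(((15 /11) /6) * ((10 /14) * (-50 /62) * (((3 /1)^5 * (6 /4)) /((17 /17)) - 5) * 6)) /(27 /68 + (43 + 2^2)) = -45836250 /7693301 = -5.96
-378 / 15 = -126 / 5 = -25.20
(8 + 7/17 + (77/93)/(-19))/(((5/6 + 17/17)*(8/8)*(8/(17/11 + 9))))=662708/110143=6.02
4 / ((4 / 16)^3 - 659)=-256 / 42175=-0.01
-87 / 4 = -21.75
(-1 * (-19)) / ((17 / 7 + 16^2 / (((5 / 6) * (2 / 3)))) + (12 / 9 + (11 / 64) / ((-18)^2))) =725760 / 17745307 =0.04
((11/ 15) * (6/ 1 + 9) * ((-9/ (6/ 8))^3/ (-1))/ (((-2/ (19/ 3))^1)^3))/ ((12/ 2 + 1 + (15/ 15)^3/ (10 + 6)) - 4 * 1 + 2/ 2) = -9657472/ 65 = -148576.49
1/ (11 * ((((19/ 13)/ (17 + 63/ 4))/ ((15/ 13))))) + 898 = 752693/ 836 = 900.35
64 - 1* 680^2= -462336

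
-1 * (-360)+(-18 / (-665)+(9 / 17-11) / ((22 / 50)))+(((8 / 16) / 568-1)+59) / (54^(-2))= 5985028371899 / 35316820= 169466.80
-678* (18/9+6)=-5424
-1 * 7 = -7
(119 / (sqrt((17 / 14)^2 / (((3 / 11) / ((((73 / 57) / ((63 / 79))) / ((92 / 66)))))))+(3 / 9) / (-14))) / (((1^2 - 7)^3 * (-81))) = 0.00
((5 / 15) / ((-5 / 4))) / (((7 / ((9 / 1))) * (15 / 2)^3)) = -32 / 39375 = -0.00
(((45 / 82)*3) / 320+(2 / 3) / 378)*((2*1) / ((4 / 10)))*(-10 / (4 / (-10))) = 2569625 / 2975616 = 0.86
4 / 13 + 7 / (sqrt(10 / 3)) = 4 / 13 + 7 * sqrt(30) / 10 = 4.14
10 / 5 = 2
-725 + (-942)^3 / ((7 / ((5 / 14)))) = -2089777745 / 49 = -42648525.41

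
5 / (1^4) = 5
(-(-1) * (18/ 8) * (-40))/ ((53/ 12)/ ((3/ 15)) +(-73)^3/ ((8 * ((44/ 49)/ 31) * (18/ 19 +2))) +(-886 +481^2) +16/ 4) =760320/ 2864478121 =0.00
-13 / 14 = -0.93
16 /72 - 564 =-5074 /9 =-563.78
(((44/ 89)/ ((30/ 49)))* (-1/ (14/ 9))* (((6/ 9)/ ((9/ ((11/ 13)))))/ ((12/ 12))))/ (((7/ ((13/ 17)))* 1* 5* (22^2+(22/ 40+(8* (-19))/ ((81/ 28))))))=-8712/ 5294372815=-0.00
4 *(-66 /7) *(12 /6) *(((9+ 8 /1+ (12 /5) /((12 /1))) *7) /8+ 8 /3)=-46772 /35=-1336.34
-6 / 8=-3 / 4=-0.75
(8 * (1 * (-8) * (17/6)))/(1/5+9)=-1360/69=-19.71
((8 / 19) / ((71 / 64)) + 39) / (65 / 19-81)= -53123 / 104654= -0.51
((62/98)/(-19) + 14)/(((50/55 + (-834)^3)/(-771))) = 110278443/5940739613354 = 0.00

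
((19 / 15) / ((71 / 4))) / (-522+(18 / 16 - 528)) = -608 / 8936415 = -0.00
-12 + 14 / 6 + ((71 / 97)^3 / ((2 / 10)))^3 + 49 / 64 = -198870861997875211853 / 145964363261676521664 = -1.36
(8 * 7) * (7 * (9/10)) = 1764/5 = 352.80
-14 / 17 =-0.82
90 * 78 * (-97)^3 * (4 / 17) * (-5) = 128139289200 / 17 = 7537605247.06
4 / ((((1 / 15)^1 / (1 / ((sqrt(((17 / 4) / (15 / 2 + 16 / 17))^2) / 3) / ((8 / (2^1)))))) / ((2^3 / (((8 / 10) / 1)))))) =14300.35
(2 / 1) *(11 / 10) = 11 / 5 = 2.20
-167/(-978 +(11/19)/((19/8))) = 60287/352970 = 0.17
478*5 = 2390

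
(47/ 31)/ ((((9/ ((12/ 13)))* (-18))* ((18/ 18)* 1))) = -94/ 10881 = -0.01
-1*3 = -3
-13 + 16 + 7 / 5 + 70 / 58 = 813 / 145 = 5.61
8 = 8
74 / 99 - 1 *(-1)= 173 / 99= 1.75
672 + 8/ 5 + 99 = 3863/ 5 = 772.60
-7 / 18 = -0.39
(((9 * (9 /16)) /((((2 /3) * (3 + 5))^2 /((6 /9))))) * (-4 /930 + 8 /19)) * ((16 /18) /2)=16569 /753920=0.02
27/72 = 3/8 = 0.38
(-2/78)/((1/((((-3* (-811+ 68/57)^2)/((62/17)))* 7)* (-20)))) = -81789593690/42237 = -1936444.20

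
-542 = -542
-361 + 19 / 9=-3230 / 9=-358.89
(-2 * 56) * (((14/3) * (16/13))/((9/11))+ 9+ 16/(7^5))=-1512182032/842751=-1794.34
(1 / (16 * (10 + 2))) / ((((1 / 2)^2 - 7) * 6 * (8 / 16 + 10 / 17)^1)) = -17 / 143856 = -0.00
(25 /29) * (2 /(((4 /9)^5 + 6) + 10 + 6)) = 1476225 /18851479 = 0.08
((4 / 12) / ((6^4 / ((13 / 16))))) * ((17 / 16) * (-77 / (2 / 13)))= -221221 / 1990656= -0.11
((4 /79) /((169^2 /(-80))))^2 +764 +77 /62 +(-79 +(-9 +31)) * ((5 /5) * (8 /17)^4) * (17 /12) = 1180551449596580292293 /1550741661757779166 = 761.28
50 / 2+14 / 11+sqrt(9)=322 / 11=29.27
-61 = -61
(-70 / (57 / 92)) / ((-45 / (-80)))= -103040 / 513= -200.86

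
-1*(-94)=94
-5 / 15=-1 / 3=-0.33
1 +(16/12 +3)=5.33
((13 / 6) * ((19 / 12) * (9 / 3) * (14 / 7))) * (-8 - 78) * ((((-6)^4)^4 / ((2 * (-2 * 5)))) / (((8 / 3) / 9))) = 4213548045997056 / 5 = 842709609199411.20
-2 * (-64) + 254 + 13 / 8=3069 / 8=383.62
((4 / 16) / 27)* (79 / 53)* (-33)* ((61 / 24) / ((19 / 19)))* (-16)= 18.52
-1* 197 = -197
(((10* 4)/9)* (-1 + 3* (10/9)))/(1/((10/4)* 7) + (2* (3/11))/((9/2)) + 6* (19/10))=107800/120357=0.90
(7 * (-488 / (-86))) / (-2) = -854 / 43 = -19.86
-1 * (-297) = 297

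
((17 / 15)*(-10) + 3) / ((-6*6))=25 / 108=0.23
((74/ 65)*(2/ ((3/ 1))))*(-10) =-296/ 39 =-7.59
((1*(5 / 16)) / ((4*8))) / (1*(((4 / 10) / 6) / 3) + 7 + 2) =225 / 207872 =0.00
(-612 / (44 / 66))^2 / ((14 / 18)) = 7584516 / 7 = 1083502.29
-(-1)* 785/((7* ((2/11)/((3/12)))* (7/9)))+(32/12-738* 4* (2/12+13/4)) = -11624855/1176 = -9885.08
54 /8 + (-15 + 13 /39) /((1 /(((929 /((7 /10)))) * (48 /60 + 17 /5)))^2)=-1822742565 /4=-455685641.25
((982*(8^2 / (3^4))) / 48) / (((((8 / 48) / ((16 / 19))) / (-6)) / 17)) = -4273664 / 513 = -8330.73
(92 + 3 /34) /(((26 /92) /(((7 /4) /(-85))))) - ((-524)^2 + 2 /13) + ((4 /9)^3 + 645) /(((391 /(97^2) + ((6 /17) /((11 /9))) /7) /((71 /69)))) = -205515165061146640639 /770970083834340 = -266566.98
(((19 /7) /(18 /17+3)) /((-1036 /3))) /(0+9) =-323 /1501164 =-0.00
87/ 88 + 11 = 11.99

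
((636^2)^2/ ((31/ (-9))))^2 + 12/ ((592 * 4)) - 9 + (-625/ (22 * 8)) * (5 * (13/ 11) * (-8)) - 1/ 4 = 155327739193757176784266996239/ 68838352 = 2256412808862088633154.19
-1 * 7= -7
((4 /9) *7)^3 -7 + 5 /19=323776 /13851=23.38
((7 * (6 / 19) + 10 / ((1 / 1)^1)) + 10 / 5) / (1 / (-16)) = -227.37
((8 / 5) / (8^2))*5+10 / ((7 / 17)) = 1367 / 56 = 24.41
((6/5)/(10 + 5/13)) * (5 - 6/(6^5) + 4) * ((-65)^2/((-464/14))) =-179365277/1353024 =-132.57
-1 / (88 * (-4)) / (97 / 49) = 49 / 34144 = 0.00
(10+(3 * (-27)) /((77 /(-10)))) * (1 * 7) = 1580 /11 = 143.64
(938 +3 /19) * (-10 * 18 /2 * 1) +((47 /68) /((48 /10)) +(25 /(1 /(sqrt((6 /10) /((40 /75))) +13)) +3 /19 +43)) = -84039.39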